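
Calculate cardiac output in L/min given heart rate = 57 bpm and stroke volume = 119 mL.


CO = HR * SV
CO = 57 * 119 / 1000
CO = 6.783 L/min


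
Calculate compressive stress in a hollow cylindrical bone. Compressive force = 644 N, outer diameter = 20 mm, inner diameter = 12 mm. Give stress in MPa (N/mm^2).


A = pi*(r_o^2 - r_i^2)
r_o = 10 mm, r_i = 6 mm
A = 201.062 mm^2
sigma = F/A = 644 / 201.062
sigma = 3.203 MPa


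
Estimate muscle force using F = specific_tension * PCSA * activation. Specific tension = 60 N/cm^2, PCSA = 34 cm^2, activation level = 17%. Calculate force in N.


F = sigma * PCSA * activation
F = 60 * 34 * 0.17
F = 346.8 N


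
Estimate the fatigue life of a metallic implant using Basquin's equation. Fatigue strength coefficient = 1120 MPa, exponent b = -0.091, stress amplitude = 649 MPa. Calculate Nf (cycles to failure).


sigma_a = sigma_f' * (2Nf)^b
2Nf = (sigma_a/sigma_f')^(1/b)
2Nf = (649/1120)^(1/-0.091)
2Nf = 401.88563
Nf = 200.9


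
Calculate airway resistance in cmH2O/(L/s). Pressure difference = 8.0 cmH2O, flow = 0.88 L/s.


R = dP / flow
R = 8.0 / 0.88
R = 9.091 cmH2O/(L/s)


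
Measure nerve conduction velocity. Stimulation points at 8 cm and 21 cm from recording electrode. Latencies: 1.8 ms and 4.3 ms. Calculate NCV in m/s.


Distance = (21 - 8) / 100 = 0.13 m
dt = (4.3 - 1.8) / 1000 = 0.0025 s
NCV = dist / dt = 52 m/s


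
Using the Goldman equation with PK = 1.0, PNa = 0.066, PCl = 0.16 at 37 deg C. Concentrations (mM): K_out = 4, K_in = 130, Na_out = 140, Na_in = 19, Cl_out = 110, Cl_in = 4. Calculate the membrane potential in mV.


Vm = (RT/F)*ln((PK*Ko + PNa*Nao + PCl*Cli)/(PK*Ki + PNa*Nai + PCl*Clo))
Numer = 13.88, Denom = 148.854
Vm = -63.41 mV


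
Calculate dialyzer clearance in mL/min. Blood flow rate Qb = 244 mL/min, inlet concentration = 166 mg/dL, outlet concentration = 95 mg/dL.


K = Qb * (Cb_in - Cb_out) / Cb_in
K = 244 * (166 - 95) / 166
K = 104.4 mL/min


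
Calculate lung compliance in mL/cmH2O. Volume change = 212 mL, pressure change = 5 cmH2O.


C = dV / dP
C = 212 / 5
C = 42.4 mL/cmH2O


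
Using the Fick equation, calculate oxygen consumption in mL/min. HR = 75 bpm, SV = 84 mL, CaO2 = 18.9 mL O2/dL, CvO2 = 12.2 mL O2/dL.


CO = HR*SV = 75*84/1000 = 6.3 L/min
a-v O2 diff = 18.9 - 12.2 = 6.7 mL/dL
VO2 = CO * (CaO2-CvO2) * 10 dL/L
VO2 = 6.3 * 6.7 * 10
VO2 = 422.1 mL/min


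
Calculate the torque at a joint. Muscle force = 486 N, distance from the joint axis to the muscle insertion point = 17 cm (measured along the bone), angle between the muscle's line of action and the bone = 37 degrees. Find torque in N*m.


Torque = F * d * sin(theta)   (moment arm = d*sin(theta))
d = 17 cm = 0.17 m
Torque = 486 * 0.17 * sin(37)
Torque = 49.72 N*m


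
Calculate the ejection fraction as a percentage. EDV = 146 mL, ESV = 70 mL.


SV = EDV - ESV = 146 - 70 = 76 mL
EF = SV/EDV * 100 = 76/146 * 100
EF = 52.05%


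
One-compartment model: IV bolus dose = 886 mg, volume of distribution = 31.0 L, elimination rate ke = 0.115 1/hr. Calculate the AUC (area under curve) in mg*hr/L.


C0 = Dose/Vd = 886/31.0 = 28.5806 mg/L
AUC = C0/ke = 28.5806/0.115
AUC = 248.5 mg*hr/L


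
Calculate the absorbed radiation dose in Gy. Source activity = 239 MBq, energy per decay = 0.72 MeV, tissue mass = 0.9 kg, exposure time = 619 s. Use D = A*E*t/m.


A = 239 MBq = 2.3900e+08 Bq
E = 0.72 MeV = 1.15344e-13 J
D = A*E*t/m = 2.3900e+08*1.15344e-13*619/0.9
D = 0.01896 Gy


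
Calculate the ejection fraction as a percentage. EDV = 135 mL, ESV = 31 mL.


SV = EDV - ESV = 135 - 31 = 104 mL
EF = SV/EDV * 100 = 104/135 * 100
EF = 77.04%


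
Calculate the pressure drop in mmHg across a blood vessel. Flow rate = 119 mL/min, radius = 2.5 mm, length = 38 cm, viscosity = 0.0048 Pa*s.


dP = 8*mu*L*Q / (pi*r^4)
Q = 119 mL/min = 1.98333e-06 m^3/s
dP = 235.83 Pa = 235.83 / 133.322 mmHg = 1.769 mmHg


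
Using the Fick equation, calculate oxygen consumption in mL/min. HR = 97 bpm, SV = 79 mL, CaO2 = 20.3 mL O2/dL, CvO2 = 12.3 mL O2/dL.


CO = HR*SV = 97*79/1000 = 7.663 L/min
a-v O2 diff = 20.3 - 12.3 = 8 mL/dL
VO2 = CO * (CaO2-CvO2) * 10 dL/L
VO2 = 7.663 * 8 * 10
VO2 = 613 mL/min


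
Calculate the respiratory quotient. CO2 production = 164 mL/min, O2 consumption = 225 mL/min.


RQ = VCO2 / VO2
RQ = 164 / 225
RQ = 0.7289


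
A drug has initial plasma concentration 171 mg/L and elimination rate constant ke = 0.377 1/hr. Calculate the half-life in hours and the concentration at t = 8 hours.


t_half = ln(2) / ke = 0.693147 / 0.377 = 1.839 hr
C(t) = C0 * exp(-ke*t) = 171 * exp(-0.377*8)
C(8) = 8.378 mg/L


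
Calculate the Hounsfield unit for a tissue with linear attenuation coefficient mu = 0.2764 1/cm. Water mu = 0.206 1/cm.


HU = ((mu_tissue - mu_water) / mu_water) * 1000
HU = ((0.2764 - 0.206) / 0.206) * 1000
HU = 341.7


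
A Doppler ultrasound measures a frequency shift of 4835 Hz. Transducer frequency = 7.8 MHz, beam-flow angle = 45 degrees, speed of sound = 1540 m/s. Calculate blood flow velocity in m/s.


v = fd * c / (2 * f0 * cos(theta))
v = 4835 * 1540 / (2 * 7.8000e+06 * cos(45))
v = 0.675 m/s


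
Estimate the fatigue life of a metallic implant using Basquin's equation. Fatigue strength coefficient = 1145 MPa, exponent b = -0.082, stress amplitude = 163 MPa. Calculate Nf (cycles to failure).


sigma_a = sigma_f' * (2Nf)^b
2Nf = (sigma_a/sigma_f')^(1/b)
2Nf = (163/1145)^(1/-0.082)
2Nf = 2.1115838e+10
Nf = 1.0558e+10


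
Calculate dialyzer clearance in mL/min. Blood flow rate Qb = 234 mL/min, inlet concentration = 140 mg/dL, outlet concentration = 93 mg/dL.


K = Qb * (Cb_in - Cb_out) / Cb_in
K = 234 * (140 - 93) / 140
K = 78.56 mL/min


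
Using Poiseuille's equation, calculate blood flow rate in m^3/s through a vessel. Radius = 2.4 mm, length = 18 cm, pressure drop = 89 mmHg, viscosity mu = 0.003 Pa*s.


Q = pi*r^4*dP / (8*mu*L)
r = 0.0024 m, L = 0.18 m
dP = 89 mmHg = 11865.658 Pa
Q = 2.8629e-04 m^3/s


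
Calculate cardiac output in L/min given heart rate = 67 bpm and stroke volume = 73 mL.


CO = HR * SV
CO = 67 * 73 / 1000
CO = 4.891 L/min


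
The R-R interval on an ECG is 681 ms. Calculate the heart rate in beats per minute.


HR = 60 / RR_interval(s)
RR = 681 ms = 0.681 s
HR = 60 / 0.681 = 88.11 bpm


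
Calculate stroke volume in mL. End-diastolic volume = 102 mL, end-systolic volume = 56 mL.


SV = EDV - ESV
SV = 102 - 56
SV = 46 mL


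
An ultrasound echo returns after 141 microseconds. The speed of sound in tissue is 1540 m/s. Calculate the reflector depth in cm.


depth = c * t / 2
t = 141 us = 1.4100e-04 s
depth = 1540 * 1.4100e-04 / 2
depth = 0.10857 m = 10.857 cm


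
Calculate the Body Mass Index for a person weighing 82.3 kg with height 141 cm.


BMI = weight / height^2
height = 141 cm = 1.41 m
BMI = 82.3 / 1.41^2
BMI = 41.4 kg/m^2


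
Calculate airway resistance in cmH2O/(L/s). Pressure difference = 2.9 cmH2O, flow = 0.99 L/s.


R = dP / flow
R = 2.9 / 0.99
R = 2.929 cmH2O/(L/s)


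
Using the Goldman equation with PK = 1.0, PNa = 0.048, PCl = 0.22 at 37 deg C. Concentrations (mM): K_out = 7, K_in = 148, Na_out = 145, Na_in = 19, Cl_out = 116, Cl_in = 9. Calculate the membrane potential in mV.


Vm = (RT/F)*ln((PK*Ko + PNa*Nao + PCl*Cli)/(PK*Ki + PNa*Nai + PCl*Clo))
Numer = 15.94, Denom = 174.432
Vm = -63.95 mV


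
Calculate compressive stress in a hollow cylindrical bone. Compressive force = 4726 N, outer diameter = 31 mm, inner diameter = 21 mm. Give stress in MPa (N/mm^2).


A = pi*(r_o^2 - r_i^2)
r_o = 15.5 mm, r_i = 10.5 mm
A = 408.407 mm^2
sigma = F/A = 4726 / 408.407
sigma = 11.57 MPa


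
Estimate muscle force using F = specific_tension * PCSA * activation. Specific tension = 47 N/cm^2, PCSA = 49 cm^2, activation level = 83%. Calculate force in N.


F = sigma * PCSA * activation
F = 47 * 49 * 0.83
F = 1911 N


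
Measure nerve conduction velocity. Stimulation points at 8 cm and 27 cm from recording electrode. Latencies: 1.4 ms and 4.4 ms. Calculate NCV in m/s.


Distance = (27 - 8) / 100 = 0.19 m
dt = (4.4 - 1.4) / 1000 = 0.003 s
NCV = dist / dt = 63.33 m/s


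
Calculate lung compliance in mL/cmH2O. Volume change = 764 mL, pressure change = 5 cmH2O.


C = dV / dP
C = 764 / 5
C = 152.8 mL/cmH2O


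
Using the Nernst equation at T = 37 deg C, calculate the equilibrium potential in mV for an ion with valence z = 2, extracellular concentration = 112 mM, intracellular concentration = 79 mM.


E = (RT/(zF)) * ln(C_out/C_in)
T = 37 + 273.15 = 310.15 K
E = (8.314 * 310.15 / (2 * 96485)) * ln(112/79)
E = 4.664 mV


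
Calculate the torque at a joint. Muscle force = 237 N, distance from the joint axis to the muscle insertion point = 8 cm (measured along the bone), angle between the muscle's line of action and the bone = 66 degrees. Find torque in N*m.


Torque = F * d * sin(theta)   (moment arm = d*sin(theta))
d = 8 cm = 0.08 m
Torque = 237 * 0.08 * sin(66)
Torque = 17.32 N*m


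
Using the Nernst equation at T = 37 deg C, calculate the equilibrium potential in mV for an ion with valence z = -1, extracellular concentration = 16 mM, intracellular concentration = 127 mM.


E = (RT/(zF)) * ln(C_out/C_in)
T = 37 + 273.15 = 310.15 K
E = (8.314 * 310.15 / (-1 * 96485)) * ln(16/127)
E = 55.36 mV


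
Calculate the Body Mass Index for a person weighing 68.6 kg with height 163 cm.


BMI = weight / height^2
height = 163 cm = 1.63 m
BMI = 68.6 / 1.63^2
BMI = 25.82 kg/m^2


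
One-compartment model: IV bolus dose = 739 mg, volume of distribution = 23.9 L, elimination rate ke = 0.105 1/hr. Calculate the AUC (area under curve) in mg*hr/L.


C0 = Dose/Vd = 739/23.9 = 30.9205 mg/L
AUC = C0/ke = 30.9205/0.105
AUC = 294.5 mg*hr/L


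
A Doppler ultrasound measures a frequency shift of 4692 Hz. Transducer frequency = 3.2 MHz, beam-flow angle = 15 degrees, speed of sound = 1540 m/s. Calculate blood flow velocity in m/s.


v = fd * c / (2 * f0 * cos(theta))
v = 4692 * 1540 / (2 * 3.2000e+06 * cos(15))
v = 1.169 m/s


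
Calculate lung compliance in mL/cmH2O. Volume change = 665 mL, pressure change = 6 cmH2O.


C = dV / dP
C = 665 / 6
C = 110.8 mL/cmH2O


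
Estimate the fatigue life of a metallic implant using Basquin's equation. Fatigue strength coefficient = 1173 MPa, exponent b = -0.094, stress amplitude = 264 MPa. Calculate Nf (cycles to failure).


sigma_a = sigma_f' * (2Nf)^b
2Nf = (sigma_a/sigma_f')^(1/b)
2Nf = (264/1173)^(1/-0.094)
2Nf = 7768955.1
Nf = 3.8845e+06


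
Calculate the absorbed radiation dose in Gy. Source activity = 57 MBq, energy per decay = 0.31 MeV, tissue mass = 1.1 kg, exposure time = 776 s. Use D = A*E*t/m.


A = 57 MBq = 5.7000e+07 Bq
E = 0.31 MeV = 4.9662e-14 J
D = A*E*t/m = 5.7000e+07*4.9662e-14*776/1.1
D = 0.001997 Gy


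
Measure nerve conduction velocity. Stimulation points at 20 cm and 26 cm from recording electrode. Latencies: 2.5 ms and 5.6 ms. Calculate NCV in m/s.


Distance = (26 - 20) / 100 = 0.06 m
dt = (5.6 - 2.5) / 1000 = 0.0031 s
NCV = dist / dt = 19.35 m/s


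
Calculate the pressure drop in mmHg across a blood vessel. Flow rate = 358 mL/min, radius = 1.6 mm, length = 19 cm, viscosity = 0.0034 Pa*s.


dP = 8*mu*L*Q / (pi*r^4)
Q = 358 mL/min = 5.96667e-06 m^3/s
dP = 1497.7 Pa = 1497.7 / 133.322 mmHg = 11.23 mmHg


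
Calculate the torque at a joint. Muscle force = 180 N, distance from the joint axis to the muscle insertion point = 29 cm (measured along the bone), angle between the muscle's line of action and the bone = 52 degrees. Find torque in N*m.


Torque = F * d * sin(theta)   (moment arm = d*sin(theta))
d = 29 cm = 0.29 m
Torque = 180 * 0.29 * sin(52)
Torque = 41.13 N*m


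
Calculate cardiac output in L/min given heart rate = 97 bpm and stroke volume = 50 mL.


CO = HR * SV
CO = 97 * 50 / 1000
CO = 4.85 L/min


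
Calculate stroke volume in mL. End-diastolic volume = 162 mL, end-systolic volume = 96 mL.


SV = EDV - ESV
SV = 162 - 96
SV = 66 mL


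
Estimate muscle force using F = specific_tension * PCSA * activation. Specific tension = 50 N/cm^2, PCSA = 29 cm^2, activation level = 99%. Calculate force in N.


F = sigma * PCSA * activation
F = 50 * 29 * 0.99
F = 1436 N


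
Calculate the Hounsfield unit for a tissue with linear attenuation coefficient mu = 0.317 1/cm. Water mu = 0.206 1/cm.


HU = ((mu_tissue - mu_water) / mu_water) * 1000
HU = ((0.317 - 0.206) / 0.206) * 1000
HU = 538.8


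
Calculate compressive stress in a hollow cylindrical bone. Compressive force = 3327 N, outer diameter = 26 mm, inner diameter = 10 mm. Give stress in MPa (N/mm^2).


A = pi*(r_o^2 - r_i^2)
r_o = 13 mm, r_i = 5 mm
A = 452.389 mm^2
sigma = F/A = 3327 / 452.389
sigma = 7.354 MPa


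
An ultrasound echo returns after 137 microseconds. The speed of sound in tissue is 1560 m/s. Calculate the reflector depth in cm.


depth = c * t / 2
t = 137 us = 1.3700e-04 s
depth = 1560 * 1.3700e-04 / 2
depth = 0.10686 m = 10.686 cm


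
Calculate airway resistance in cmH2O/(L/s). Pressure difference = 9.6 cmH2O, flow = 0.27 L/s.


R = dP / flow
R = 9.6 / 0.27
R = 35.56 cmH2O/(L/s)


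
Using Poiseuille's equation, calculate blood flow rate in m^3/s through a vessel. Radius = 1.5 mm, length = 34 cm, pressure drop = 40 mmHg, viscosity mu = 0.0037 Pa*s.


Q = pi*r^4*dP / (8*mu*L)
r = 0.0015 m, L = 0.34 m
dP = 40 mmHg = 5332.88 Pa
Q = 8.4276e-06 m^3/s


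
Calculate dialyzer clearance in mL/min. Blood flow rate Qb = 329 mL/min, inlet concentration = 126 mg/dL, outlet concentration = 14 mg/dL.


K = Qb * (Cb_in - Cb_out) / Cb_in
K = 329 * (126 - 14) / 126
K = 292.4 mL/min


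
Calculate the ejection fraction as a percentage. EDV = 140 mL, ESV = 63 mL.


SV = EDV - ESV = 140 - 63 = 77 mL
EF = SV/EDV * 100 = 77/140 * 100
EF = 55%


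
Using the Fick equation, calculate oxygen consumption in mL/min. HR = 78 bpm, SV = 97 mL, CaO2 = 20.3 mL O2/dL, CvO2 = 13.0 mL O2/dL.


CO = HR*SV = 78*97/1000 = 7.566 L/min
a-v O2 diff = 20.3 - 13.0 = 7.3 mL/dL
VO2 = CO * (CaO2-CvO2) * 10 dL/L
VO2 = 7.566 * 7.3 * 10
VO2 = 552.3 mL/min


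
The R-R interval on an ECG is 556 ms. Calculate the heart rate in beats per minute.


HR = 60 / RR_interval(s)
RR = 556 ms = 0.556 s
HR = 60 / 0.556 = 107.9 bpm


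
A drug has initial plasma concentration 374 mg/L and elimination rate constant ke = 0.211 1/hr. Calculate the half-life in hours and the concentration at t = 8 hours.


t_half = ln(2) / ke = 0.693147 / 0.211 = 3.285 hr
C(t) = C0 * exp(-ke*t) = 374 * exp(-0.211*8)
C(8) = 69.15 mg/L


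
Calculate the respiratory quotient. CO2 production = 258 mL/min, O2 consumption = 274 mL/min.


RQ = VCO2 / VO2
RQ = 258 / 274
RQ = 0.9416


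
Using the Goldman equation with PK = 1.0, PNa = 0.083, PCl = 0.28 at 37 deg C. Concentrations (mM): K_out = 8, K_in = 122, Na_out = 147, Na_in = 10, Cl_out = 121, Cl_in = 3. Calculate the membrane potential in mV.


Vm = (RT/F)*ln((PK*Ko + PNa*Nao + PCl*Cli)/(PK*Ki + PNa*Nai + PCl*Clo))
Numer = 21.041, Denom = 156.71
Vm = -53.66 mV


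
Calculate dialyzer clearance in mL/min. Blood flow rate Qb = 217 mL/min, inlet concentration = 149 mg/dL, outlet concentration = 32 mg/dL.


K = Qb * (Cb_in - Cb_out) / Cb_in
K = 217 * (149 - 32) / 149
K = 170.4 mL/min


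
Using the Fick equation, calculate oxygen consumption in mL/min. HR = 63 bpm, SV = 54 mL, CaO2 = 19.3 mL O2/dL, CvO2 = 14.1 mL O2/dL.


CO = HR*SV = 63*54/1000 = 3.402 L/min
a-v O2 diff = 19.3 - 14.1 = 5.2 mL/dL
VO2 = CO * (CaO2-CvO2) * 10 dL/L
VO2 = 3.402 * 5.2 * 10
VO2 = 176.9 mL/min


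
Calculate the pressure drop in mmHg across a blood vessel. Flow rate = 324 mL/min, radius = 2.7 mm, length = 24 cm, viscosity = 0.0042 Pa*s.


dP = 8*mu*L*Q / (pi*r^4)
Q = 324 mL/min = 5.4e-06 m^3/s
dP = 260.819 Pa = 260.819 / 133.322 mmHg = 1.956 mmHg


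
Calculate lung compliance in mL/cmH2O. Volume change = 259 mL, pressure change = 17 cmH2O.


C = dV / dP
C = 259 / 17
C = 15.24 mL/cmH2O


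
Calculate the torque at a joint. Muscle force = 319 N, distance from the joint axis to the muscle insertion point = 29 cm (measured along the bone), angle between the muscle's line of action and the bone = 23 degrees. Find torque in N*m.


Torque = F * d * sin(theta)   (moment arm = d*sin(theta))
d = 29 cm = 0.29 m
Torque = 319 * 0.29 * sin(23)
Torque = 36.15 N*m


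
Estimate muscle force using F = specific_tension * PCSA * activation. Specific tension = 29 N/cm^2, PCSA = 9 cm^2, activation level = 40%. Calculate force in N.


F = sigma * PCSA * activation
F = 29 * 9 * 0.4
F = 104.4 N


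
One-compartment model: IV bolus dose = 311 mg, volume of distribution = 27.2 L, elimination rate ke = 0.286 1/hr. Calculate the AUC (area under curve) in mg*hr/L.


C0 = Dose/Vd = 311/27.2 = 11.4338 mg/L
AUC = C0/ke = 11.4338/0.286
AUC = 39.98 mg*hr/L


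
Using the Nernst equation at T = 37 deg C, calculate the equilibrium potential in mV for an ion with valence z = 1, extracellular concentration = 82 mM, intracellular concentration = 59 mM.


E = (RT/(zF)) * ln(C_out/C_in)
T = 37 + 273.15 = 310.15 K
E = (8.314 * 310.15 / (1 * 96485)) * ln(82/59)
E = 8.797 mV


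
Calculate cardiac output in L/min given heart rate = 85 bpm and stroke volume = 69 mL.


CO = HR * SV
CO = 85 * 69 / 1000
CO = 5.865 L/min


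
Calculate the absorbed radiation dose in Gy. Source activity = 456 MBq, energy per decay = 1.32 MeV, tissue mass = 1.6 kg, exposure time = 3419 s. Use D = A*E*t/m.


A = 456 MBq = 4.5600e+08 Bq
E = 1.32 MeV = 2.11464e-13 J
D = A*E*t/m = 4.5600e+08*2.11464e-13*3419/1.6
D = 0.2061 Gy


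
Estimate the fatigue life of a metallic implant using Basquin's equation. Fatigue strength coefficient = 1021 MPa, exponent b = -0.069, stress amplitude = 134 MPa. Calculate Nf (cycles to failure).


sigma_a = sigma_f' * (2Nf)^b
2Nf = (sigma_a/sigma_f')^(1/b)
2Nf = (134/1021)^(1/-0.069)
2Nf = 6.0459277e+12
Nf = 3.0230e+12


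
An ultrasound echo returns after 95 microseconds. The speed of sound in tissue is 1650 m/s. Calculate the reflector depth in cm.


depth = c * t / 2
t = 95 us = 9.5000e-05 s
depth = 1650 * 9.5000e-05 / 2
depth = 0.078375 m = 7.8375 cm


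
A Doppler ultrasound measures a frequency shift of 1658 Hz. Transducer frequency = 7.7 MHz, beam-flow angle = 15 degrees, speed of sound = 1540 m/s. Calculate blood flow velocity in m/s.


v = fd * c / (2 * f0 * cos(theta))
v = 1658 * 1540 / (2 * 7.7000e+06 * cos(15))
v = 0.1716 m/s


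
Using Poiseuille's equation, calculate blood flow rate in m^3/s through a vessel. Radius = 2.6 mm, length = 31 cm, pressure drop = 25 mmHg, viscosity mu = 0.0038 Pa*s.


Q = pi*r^4*dP / (8*mu*L)
r = 0.0026 m, L = 0.31 m
dP = 25 mmHg = 3333.05 Pa
Q = 5.0775e-05 m^3/s


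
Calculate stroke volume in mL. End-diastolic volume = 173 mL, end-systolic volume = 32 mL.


SV = EDV - ESV
SV = 173 - 32
SV = 141 mL


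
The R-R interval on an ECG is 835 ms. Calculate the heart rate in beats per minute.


HR = 60 / RR_interval(s)
RR = 835 ms = 0.835 s
HR = 60 / 0.835 = 71.86 bpm


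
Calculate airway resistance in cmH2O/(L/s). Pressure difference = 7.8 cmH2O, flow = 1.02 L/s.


R = dP / flow
R = 7.8 / 1.02
R = 7.647 cmH2O/(L/s)


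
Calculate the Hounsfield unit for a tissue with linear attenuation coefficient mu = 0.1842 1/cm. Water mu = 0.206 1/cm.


HU = ((mu_tissue - mu_water) / mu_water) * 1000
HU = ((0.1842 - 0.206) / 0.206) * 1000
HU = -105.8


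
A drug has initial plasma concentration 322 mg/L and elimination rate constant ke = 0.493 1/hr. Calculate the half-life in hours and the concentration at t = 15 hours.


t_half = ln(2) / ke = 0.693147 / 0.493 = 1.406 hr
C(t) = C0 * exp(-ke*t) = 322 * exp(-0.493*15)
C(15) = 0.1978 mg/L


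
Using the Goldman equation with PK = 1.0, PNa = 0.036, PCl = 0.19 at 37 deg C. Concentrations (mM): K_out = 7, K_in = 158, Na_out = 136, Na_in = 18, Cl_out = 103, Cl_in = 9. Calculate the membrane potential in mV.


Vm = (RT/F)*ln((PK*Ko + PNa*Nao + PCl*Cli)/(PK*Ki + PNa*Nai + PCl*Clo))
Numer = 13.606, Denom = 178.218
Vm = -68.75 mV


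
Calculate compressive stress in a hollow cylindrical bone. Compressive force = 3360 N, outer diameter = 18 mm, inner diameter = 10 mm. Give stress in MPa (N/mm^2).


A = pi*(r_o^2 - r_i^2)
r_o = 9 mm, r_i = 5 mm
A = 175.929 mm^2
sigma = F/A = 3360 / 175.929
sigma = 19.1 MPa


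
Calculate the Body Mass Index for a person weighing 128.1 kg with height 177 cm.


BMI = weight / height^2
height = 177 cm = 1.77 m
BMI = 128.1 / 1.77^2
BMI = 40.89 kg/m^2


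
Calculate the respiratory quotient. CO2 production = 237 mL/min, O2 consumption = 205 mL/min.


RQ = VCO2 / VO2
RQ = 237 / 205
RQ = 1.156


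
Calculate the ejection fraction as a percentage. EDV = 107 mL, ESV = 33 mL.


SV = EDV - ESV = 107 - 33 = 74 mL
EF = SV/EDV * 100 = 74/107 * 100
EF = 69.16%


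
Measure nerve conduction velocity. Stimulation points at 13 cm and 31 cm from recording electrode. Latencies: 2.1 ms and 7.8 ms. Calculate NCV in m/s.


Distance = (31 - 13) / 100 = 0.18 m
dt = (7.8 - 2.1) / 1000 = 0.0057 s
NCV = dist / dt = 31.58 m/s


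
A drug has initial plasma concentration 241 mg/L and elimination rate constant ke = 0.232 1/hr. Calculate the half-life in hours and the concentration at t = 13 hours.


t_half = ln(2) / ke = 0.693147 / 0.232 = 2.988 hr
C(t) = C0 * exp(-ke*t) = 241 * exp(-0.232*13)
C(13) = 11.81 mg/L


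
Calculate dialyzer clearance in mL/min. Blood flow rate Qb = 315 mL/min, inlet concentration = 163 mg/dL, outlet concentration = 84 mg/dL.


K = Qb * (Cb_in - Cb_out) / Cb_in
K = 315 * (163 - 84) / 163
K = 152.7 mL/min


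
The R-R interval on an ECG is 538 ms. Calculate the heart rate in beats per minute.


HR = 60 / RR_interval(s)
RR = 538 ms = 0.538 s
HR = 60 / 0.538 = 111.5 bpm


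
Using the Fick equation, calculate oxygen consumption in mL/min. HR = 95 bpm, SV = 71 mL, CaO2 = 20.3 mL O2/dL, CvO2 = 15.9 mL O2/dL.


CO = HR*SV = 95*71/1000 = 6.745 L/min
a-v O2 diff = 20.3 - 15.9 = 4.4 mL/dL
VO2 = CO * (CaO2-CvO2) * 10 dL/L
VO2 = 6.745 * 4.4 * 10
VO2 = 296.8 mL/min


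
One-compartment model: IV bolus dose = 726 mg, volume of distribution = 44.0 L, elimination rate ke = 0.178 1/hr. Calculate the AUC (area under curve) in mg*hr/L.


C0 = Dose/Vd = 726/44.0 = 16.5 mg/L
AUC = C0/ke = 16.5/0.178
AUC = 92.7 mg*hr/L


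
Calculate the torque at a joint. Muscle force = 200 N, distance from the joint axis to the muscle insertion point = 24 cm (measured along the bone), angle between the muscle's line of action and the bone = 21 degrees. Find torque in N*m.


Torque = F * d * sin(theta)   (moment arm = d*sin(theta))
d = 24 cm = 0.24 m
Torque = 200 * 0.24 * sin(21)
Torque = 17.2 N*m


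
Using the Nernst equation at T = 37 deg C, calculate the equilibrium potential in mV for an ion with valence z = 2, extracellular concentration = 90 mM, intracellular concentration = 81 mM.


E = (RT/(zF)) * ln(C_out/C_in)
T = 37 + 273.15 = 310.15 K
E = (8.314 * 310.15 / (2 * 96485)) * ln(90/81)
E = 1.408 mV


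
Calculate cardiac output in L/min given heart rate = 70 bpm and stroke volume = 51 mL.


CO = HR * SV
CO = 70 * 51 / 1000
CO = 3.57 L/min


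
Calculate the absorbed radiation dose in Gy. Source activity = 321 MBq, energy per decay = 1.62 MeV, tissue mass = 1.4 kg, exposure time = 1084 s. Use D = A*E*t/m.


A = 321 MBq = 3.2100e+08 Bq
E = 1.62 MeV = 2.59524e-13 J
D = A*E*t/m = 3.2100e+08*2.59524e-13*1084/1.4
D = 0.0645 Gy


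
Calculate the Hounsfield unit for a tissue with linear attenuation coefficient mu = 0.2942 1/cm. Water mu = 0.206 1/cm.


HU = ((mu_tissue - mu_water) / mu_water) * 1000
HU = ((0.2942 - 0.206) / 0.206) * 1000
HU = 428.2


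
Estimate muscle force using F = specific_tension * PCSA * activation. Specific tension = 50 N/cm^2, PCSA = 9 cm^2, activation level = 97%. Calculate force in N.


F = sigma * PCSA * activation
F = 50 * 9 * 0.97
F = 436.5 N


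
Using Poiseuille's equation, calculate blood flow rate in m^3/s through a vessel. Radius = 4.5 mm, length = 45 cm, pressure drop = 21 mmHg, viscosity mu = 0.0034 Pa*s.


Q = pi*r^4*dP / (8*mu*L)
r = 0.0045 m, L = 0.45 m
dP = 21 mmHg = 2799.762 Pa
Q = 2.9467e-04 m^3/s


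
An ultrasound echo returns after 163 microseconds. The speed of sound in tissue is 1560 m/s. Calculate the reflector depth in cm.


depth = c * t / 2
t = 163 us = 1.6300e-04 s
depth = 1560 * 1.6300e-04 / 2
depth = 0.12714 m = 12.714 cm


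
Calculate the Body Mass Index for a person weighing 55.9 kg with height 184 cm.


BMI = weight / height^2
height = 184 cm = 1.84 m
BMI = 55.9 / 1.84^2
BMI = 16.51 kg/m^2


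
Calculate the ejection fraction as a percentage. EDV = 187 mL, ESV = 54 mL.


SV = EDV - ESV = 187 - 54 = 133 mL
EF = SV/EDV * 100 = 133/187 * 100
EF = 71.12%


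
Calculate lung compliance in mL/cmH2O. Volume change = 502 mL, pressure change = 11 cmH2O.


C = dV / dP
C = 502 / 11
C = 45.64 mL/cmH2O


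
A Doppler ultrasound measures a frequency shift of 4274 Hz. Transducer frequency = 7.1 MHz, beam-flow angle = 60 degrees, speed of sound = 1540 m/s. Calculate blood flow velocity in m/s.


v = fd * c / (2 * f0 * cos(theta))
v = 4274 * 1540 / (2 * 7.1000e+06 * cos(60))
v = 0.927 m/s


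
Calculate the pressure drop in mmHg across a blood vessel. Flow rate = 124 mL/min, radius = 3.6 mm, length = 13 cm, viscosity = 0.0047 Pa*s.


dP = 8*mu*L*Q / (pi*r^4)
Q = 124 mL/min = 2.06667e-06 m^3/s
dP = 19.1444 Pa = 19.1444 / 133.322 mmHg = 0.1436 mmHg


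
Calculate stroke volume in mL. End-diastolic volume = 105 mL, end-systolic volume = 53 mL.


SV = EDV - ESV
SV = 105 - 53
SV = 52 mL


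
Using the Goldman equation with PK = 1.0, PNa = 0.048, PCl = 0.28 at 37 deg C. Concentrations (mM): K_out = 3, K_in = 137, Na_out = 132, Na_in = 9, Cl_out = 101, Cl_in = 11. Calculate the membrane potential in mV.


Vm = (RT/F)*ln((PK*Ko + PNa*Nao + PCl*Cli)/(PK*Ki + PNa*Nai + PCl*Clo))
Numer = 12.416, Denom = 165.712
Vm = -69.25 mV


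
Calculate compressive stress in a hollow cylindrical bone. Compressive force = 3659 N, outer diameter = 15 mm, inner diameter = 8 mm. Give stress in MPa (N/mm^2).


A = pi*(r_o^2 - r_i^2)
r_o = 7.5 mm, r_i = 4 mm
A = 126.449 mm^2
sigma = F/A = 3659 / 126.449
sigma = 28.94 MPa


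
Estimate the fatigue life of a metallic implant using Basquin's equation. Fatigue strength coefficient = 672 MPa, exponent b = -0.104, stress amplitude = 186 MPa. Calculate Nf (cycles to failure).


sigma_a = sigma_f' * (2Nf)^b
2Nf = (sigma_a/sigma_f')^(1/b)
2Nf = (186/672)^(1/-0.104)
2Nf = 231208.16
Nf = 1.156e+05


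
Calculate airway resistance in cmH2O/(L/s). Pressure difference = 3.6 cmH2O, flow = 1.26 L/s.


R = dP / flow
R = 3.6 / 1.26
R = 2.857 cmH2O/(L/s)


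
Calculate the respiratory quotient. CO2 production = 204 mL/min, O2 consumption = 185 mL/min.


RQ = VCO2 / VO2
RQ = 204 / 185
RQ = 1.103


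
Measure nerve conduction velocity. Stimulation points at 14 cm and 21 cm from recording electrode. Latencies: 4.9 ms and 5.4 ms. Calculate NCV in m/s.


Distance = (21 - 14) / 100 = 0.07 m
dt = (5.4 - 4.9) / 1000 = 5.0000e-04 s
NCV = dist / dt = 140 m/s


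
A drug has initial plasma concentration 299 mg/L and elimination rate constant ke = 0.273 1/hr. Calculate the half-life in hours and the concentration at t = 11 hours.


t_half = ln(2) / ke = 0.693147 / 0.273 = 2.539 hr
C(t) = C0 * exp(-ke*t) = 299 * exp(-0.273*11)
C(11) = 14.84 mg/L


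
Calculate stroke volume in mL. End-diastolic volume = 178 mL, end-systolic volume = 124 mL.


SV = EDV - ESV
SV = 178 - 124
SV = 54 mL


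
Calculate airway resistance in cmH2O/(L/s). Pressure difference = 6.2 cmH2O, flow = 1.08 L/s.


R = dP / flow
R = 6.2 / 1.08
R = 5.741 cmH2O/(L/s)


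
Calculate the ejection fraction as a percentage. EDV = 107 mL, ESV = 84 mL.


SV = EDV - ESV = 107 - 84 = 23 mL
EF = SV/EDV * 100 = 23/107 * 100
EF = 21.5%


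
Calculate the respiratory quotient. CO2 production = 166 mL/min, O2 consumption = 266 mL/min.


RQ = VCO2 / VO2
RQ = 166 / 266
RQ = 0.6241


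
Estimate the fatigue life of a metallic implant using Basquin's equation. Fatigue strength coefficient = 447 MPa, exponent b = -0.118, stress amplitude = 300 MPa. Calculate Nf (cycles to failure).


sigma_a = sigma_f' * (2Nf)^b
2Nf = (sigma_a/sigma_f')^(1/b)
2Nf = (300/447)^(1/-0.118)
2Nf = 29.354875
Nf = 14.68


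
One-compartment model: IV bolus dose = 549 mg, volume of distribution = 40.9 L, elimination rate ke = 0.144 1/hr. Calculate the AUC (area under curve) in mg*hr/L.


C0 = Dose/Vd = 549/40.9 = 13.423 mg/L
AUC = C0/ke = 13.423/0.144
AUC = 93.22 mg*hr/L


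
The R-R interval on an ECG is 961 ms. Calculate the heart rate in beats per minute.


HR = 60 / RR_interval(s)
RR = 961 ms = 0.961 s
HR = 60 / 0.961 = 62.43 bpm


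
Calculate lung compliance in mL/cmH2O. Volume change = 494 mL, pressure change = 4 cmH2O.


C = dV / dP
C = 494 / 4
C = 123.5 mL/cmH2O


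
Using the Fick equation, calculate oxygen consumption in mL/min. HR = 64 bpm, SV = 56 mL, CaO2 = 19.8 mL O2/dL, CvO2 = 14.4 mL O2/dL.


CO = HR*SV = 64*56/1000 = 3.584 L/min
a-v O2 diff = 19.8 - 14.4 = 5.4 mL/dL
VO2 = CO * (CaO2-CvO2) * 10 dL/L
VO2 = 3.584 * 5.4 * 10
VO2 = 193.5 mL/min


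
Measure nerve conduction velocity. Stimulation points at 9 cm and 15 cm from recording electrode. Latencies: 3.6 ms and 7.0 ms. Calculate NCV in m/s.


Distance = (15 - 9) / 100 = 0.06 m
dt = (7.0 - 3.6) / 1000 = 0.0034 s
NCV = dist / dt = 17.65 m/s


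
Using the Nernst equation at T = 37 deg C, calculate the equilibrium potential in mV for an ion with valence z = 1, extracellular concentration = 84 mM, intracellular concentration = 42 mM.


E = (RT/(zF)) * ln(C_out/C_in)
T = 37 + 273.15 = 310.15 K
E = (8.314 * 310.15 / (1 * 96485)) * ln(84/42)
E = 18.52 mV


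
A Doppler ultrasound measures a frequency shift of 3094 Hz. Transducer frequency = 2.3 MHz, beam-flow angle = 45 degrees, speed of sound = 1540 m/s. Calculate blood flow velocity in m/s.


v = fd * c / (2 * f0 * cos(theta))
v = 3094 * 1540 / (2 * 2.3000e+06 * cos(45))
v = 1.465 m/s


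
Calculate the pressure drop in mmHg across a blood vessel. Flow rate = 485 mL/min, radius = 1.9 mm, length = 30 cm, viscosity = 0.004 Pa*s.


dP = 8*mu*L*Q / (pi*r^4)
Q = 485 mL/min = 8.08333e-06 m^3/s
dP = 1895.38 Pa = 1895.38 / 133.322 mmHg = 14.22 mmHg


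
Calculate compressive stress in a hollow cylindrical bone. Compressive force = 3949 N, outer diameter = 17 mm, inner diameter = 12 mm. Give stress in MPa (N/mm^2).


A = pi*(r_o^2 - r_i^2)
r_o = 8.5 mm, r_i = 6 mm
A = 113.883 mm^2
sigma = F/A = 3949 / 113.883
sigma = 34.68 MPa


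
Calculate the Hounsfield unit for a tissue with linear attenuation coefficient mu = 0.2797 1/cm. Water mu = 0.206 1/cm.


HU = ((mu_tissue - mu_water) / mu_water) * 1000
HU = ((0.2797 - 0.206) / 0.206) * 1000
HU = 357.8


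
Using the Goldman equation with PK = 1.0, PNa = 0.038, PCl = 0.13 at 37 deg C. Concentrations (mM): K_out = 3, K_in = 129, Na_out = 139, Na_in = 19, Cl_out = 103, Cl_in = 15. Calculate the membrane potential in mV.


Vm = (RT/F)*ln((PK*Ko + PNa*Nao + PCl*Cli)/(PK*Ki + PNa*Nai + PCl*Clo))
Numer = 10.232, Denom = 143.112
Vm = -70.5 mV


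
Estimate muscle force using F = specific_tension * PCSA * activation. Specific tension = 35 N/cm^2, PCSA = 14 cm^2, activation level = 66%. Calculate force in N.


F = sigma * PCSA * activation
F = 35 * 14 * 0.66
F = 323.4 N


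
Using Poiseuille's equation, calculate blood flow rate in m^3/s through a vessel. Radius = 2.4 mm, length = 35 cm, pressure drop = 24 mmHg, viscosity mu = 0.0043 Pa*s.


Q = pi*r^4*dP / (8*mu*L)
r = 0.0024 m, L = 0.35 m
dP = 24 mmHg = 3199.728 Pa
Q = 2.7700e-05 m^3/s


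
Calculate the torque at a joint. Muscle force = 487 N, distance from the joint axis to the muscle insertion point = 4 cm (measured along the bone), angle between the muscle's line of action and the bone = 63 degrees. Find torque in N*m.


Torque = F * d * sin(theta)   (moment arm = d*sin(theta))
d = 4 cm = 0.04 m
Torque = 487 * 0.04 * sin(63)
Torque = 17.36 N*m


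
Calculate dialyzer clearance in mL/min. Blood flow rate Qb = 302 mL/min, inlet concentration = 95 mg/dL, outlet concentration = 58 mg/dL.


K = Qb * (Cb_in - Cb_out) / Cb_in
K = 302 * (95 - 58) / 95
K = 117.6 mL/min


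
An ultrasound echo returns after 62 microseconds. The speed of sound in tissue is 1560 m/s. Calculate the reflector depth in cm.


depth = c * t / 2
t = 62 us = 6.2000e-05 s
depth = 1560 * 6.2000e-05 / 2
depth = 0.04836 m = 4.836 cm


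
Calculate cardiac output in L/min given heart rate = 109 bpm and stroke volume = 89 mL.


CO = HR * SV
CO = 109 * 89 / 1000
CO = 9.701 L/min


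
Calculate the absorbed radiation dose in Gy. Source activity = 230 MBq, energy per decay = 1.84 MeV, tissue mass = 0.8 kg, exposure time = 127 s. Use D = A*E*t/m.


A = 230 MBq = 2.3000e+08 Bq
E = 1.84 MeV = 2.94768e-13 J
D = A*E*t/m = 2.3000e+08*2.94768e-13*127/0.8
D = 0.01076 Gy


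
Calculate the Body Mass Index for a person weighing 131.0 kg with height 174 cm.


BMI = weight / height^2
height = 174 cm = 1.74 m
BMI = 131.0 / 1.74^2
BMI = 43.27 kg/m^2


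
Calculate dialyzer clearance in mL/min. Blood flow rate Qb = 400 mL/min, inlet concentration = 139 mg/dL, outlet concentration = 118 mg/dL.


K = Qb * (Cb_in - Cb_out) / Cb_in
K = 400 * (139 - 118) / 139
K = 60.43 mL/min


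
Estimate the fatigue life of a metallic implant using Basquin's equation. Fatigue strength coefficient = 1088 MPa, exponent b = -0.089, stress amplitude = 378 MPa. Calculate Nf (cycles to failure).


sigma_a = sigma_f' * (2Nf)^b
2Nf = (sigma_a/sigma_f')^(1/b)
2Nf = (378/1088)^(1/-0.089)
2Nf = 144159.67
Nf = 7.208e+04


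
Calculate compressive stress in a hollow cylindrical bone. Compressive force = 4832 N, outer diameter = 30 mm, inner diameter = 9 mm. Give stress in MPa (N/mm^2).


A = pi*(r_o^2 - r_i^2)
r_o = 15 mm, r_i = 4.5 mm
A = 643.241 mm^2
sigma = F/A = 4832 / 643.241
sigma = 7.512 MPa


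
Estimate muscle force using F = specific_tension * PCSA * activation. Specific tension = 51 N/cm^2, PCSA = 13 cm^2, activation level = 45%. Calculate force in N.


F = sigma * PCSA * activation
F = 51 * 13 * 0.45
F = 298.4 N


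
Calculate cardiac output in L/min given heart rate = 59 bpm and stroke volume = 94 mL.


CO = HR * SV
CO = 59 * 94 / 1000
CO = 5.546 L/min


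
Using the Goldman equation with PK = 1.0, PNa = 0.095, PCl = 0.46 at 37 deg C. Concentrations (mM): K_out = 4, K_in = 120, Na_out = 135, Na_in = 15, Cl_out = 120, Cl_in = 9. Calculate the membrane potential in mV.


Vm = (RT/F)*ln((PK*Ko + PNa*Nao + PCl*Cli)/(PK*Ki + PNa*Nai + PCl*Clo))
Numer = 20.965, Denom = 176.625
Vm = -56.96 mV


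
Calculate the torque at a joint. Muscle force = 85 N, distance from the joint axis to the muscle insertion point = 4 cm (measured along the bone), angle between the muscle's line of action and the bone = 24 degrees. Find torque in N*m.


Torque = F * d * sin(theta)   (moment arm = d*sin(theta))
d = 4 cm = 0.04 m
Torque = 85 * 0.04 * sin(24)
Torque = 1.383 N*m


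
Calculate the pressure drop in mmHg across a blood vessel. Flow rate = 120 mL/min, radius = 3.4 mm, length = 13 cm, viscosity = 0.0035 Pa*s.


dP = 8*mu*L*Q / (pi*r^4)
Q = 120 mL/min = 2e-06 m^3/s
dP = 17.3407 Pa = 17.3407 / 133.322 mmHg = 0.1301 mmHg


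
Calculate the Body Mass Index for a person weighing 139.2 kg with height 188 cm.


BMI = weight / height^2
height = 188 cm = 1.88 m
BMI = 139.2 / 1.88^2
BMI = 39.38 kg/m^2


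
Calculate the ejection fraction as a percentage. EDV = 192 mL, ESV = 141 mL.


SV = EDV - ESV = 192 - 141 = 51 mL
EF = SV/EDV * 100 = 51/192 * 100
EF = 26.56%


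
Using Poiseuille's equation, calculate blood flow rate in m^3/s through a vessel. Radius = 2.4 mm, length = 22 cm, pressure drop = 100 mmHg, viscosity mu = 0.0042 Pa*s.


Q = pi*r^4*dP / (8*mu*L)
r = 0.0024 m, L = 0.22 m
dP = 100 mmHg = 13332.2 Pa
Q = 1.8799e-04 m^3/s


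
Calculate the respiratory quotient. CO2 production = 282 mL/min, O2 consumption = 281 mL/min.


RQ = VCO2 / VO2
RQ = 282 / 281
RQ = 1.004


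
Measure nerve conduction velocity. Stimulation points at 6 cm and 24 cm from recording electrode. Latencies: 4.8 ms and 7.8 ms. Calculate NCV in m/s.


Distance = (24 - 6) / 100 = 0.18 m
dt = (7.8 - 4.8) / 1000 = 0.003 s
NCV = dist / dt = 60 m/s


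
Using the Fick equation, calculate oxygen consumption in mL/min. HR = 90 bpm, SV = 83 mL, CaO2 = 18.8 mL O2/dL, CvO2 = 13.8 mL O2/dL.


CO = HR*SV = 90*83/1000 = 7.47 L/min
a-v O2 diff = 18.8 - 13.8 = 5 mL/dL
VO2 = CO * (CaO2-CvO2) * 10 dL/L
VO2 = 7.47 * 5 * 10
VO2 = 373.5 mL/min


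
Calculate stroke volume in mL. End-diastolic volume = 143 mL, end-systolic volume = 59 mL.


SV = EDV - ESV
SV = 143 - 59
SV = 84 mL


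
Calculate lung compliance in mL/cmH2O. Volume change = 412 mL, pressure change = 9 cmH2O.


C = dV / dP
C = 412 / 9
C = 45.78 mL/cmH2O


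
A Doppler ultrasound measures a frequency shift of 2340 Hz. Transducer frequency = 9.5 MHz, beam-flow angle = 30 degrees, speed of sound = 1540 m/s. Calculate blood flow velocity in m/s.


v = fd * c / (2 * f0 * cos(theta))
v = 2340 * 1540 / (2 * 9.5000e+06 * cos(30))
v = 0.219 m/s


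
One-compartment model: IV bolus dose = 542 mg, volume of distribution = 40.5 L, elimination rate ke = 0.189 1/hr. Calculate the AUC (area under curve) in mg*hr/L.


C0 = Dose/Vd = 542/40.5 = 13.3827 mg/L
AUC = C0/ke = 13.3827/0.189
AUC = 70.81 mg*hr/L


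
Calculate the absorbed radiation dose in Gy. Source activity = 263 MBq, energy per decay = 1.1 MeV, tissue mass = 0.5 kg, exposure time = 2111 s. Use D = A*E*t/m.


A = 263 MBq = 2.6300e+08 Bq
E = 1.1 MeV = 1.7622e-13 J
D = A*E*t/m = 2.6300e+08*1.7622e-13*2111/0.5
D = 0.1957 Gy


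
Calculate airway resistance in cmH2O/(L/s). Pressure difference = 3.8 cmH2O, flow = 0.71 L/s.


R = dP / flow
R = 3.8 / 0.71
R = 5.352 cmH2O/(L/s)


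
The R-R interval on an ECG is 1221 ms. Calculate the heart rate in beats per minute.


HR = 60 / RR_interval(s)
RR = 1221 ms = 1.221 s
HR = 60 / 1.221 = 49.14 bpm


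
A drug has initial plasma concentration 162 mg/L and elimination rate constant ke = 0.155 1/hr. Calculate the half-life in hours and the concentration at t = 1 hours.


t_half = ln(2) / ke = 0.693147 / 0.155 = 4.472 hr
C(t) = C0 * exp(-ke*t) = 162 * exp(-0.155*1)
C(1) = 138.7 mg/L


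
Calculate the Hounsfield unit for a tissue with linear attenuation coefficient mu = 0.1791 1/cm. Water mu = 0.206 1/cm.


HU = ((mu_tissue - mu_water) / mu_water) * 1000
HU = ((0.1791 - 0.206) / 0.206) * 1000
HU = -130.6


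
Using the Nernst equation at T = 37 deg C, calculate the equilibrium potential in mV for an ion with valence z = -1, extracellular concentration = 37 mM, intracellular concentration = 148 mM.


E = (RT/(zF)) * ln(C_out/C_in)
T = 37 + 273.15 = 310.15 K
E = (8.314 * 310.15 / (-1 * 96485)) * ln(37/148)
E = 37.05 mV


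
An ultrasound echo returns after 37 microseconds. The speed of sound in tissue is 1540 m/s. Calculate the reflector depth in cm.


depth = c * t / 2
t = 37 us = 3.7000e-05 s
depth = 1540 * 3.7000e-05 / 2
depth = 0.02849 m = 2.849 cm


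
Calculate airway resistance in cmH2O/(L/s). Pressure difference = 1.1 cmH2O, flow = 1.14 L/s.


R = dP / flow
R = 1.1 / 1.14
R = 0.9649 cmH2O/(L/s)
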